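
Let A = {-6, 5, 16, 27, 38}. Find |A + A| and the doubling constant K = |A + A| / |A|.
K = |A + A| / |A| = 9/5

Enumerate A + A = {a + b : a, b ∈ A}. With |A| = 5, there are |A|^2 = 25 ordered sum pairs; collecting distinct values, A + A = {-12, -1, 10, 21, 32, 43, 54, 65, 76}, so |A + A| = 9. Thus K = 9/5. Here |A + A| = 2|A| − 1 = 9, the minimum possible — so K = 9/5 is minimal, which holds iff A is an arithmetic progression.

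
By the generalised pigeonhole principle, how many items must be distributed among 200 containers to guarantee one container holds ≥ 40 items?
n = (40 − 1)·200 + 1 = 7801

By the generalised pigeonhole principle, to guarantee some box contains ≥ r objects we need more than (r − 1) · k objects total. Threshold: n = (r − 1) · k + 1. With r = 40 and k = 200: n = 39 · 200 + 1 = 7800 + 1 = 7801. For n = 7800 = 39 · 200, we can put exactly 39 objects in every box, avoiding 40 in any single one — so 7801 is tight.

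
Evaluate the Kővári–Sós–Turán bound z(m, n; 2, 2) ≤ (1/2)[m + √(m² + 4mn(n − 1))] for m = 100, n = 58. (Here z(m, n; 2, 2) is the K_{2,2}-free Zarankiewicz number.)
z(100, 58; 2, 2) ≤ (1/2)[100 + √(100² + 4·100·58·57)] = (1/2)[100 + √1332400] = 627.1482

Kővári–Sós–Turán: let r_1, ..., r_100 be the row sums and z = Σ r_i the total number of 1s. Each pair of columns can share at most one row with both entries 1 (else a 2×2 all-ones block appears), so Σ_i C(r_i, 2) ≤ C(58, 2) = 1653. By convexity Σ_i C(r_i, 2) ≥ 100·C(z/100, 2) = z(z − 100)/(2·100), giving z² − 100z − 100·58·57 ≤ 0 and hence z ≤ (1/2)[100 + √(10000 + 4·330600)] = (1/2)[100 + √1332400] ≈ (1/2)(100 + 1154.2963) = 627.1482.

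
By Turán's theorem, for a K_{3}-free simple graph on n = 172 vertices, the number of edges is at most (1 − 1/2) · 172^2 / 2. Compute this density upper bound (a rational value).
Turán density bound = (1/2) · 172^2/2 = 7396

Turán's theorem: ex(n, K_{r+1}) is achieved by the complete r-partite Turán graph T(n, r) with parts as balanced as possible, and is at most (1 − 1/r) · n^2/2. For r = 2, n = 172: the density bound is (1/2) · 29584/2 = 7396. Since 2 ∣ 172, the Turán graph T(172, 2) has parts of equal size 86, and its edge count e(T(172, 2)) = 7396 attains the density bound exactly.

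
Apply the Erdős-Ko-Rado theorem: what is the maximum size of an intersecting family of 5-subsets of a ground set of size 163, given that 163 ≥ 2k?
max |F| = C(162, 4) = 27646920

Erdős-Ko-Rado (1961): when n ≥ 2k, max |F| = C(n−1, k−1). The bound is attained by the star {A : i ∈ A} for any fixed i ∈ [n]. Here C(163−1, 5−1) = C(162, 4) = 27646920.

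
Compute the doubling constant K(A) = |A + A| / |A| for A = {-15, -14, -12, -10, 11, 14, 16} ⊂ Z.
K = |A + A| / |A| = 23/7

Enumerate A + A = {a + b : a, b ∈ A}. With |A| = 7, there are |A|^2 = 49 ordered sum pairs; collecting distinct values, A + A = {-30, -29, -28, -27, -26, -25, -24, -22, -20, -4, -3, -1, 0, 1, 2, 4, 6, 22, 25, 27, 28, 30, 32}, so |A + A| = 23. Thus K = 23/7. For comparison, the minimum possible |A + A| over all 7-element sets is 2·7 − 1 = 13 (so min K = 13/7), attained only by arithmetic progressions.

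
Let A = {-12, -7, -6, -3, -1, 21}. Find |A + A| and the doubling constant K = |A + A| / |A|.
K = |A + A| / |A| = 20/6 = 10/3

Enumerate A + A = {a + b : a, b ∈ A}. With |A| = 6, there are |A|^2 = 36 ordered sum pairs; collecting distinct values, A + A = {-24, -19, -18, -15, -14, -13, -12, -10, -9, -8, -7, -6, -4, -2, 9, 14, 15, 18, 20, 42}, so |A + A| = 20. Thus K = 20/6 = 10/3. For comparison, the minimum possible |A + A| over all 6-element sets is 2·6 − 1 = 11 (so min K = 11/6), attained only by arithmetic progressions.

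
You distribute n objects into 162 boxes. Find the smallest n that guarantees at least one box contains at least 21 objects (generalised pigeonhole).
n = (21 − 1)·162 + 1 = 3241

By the generalised pigeonhole principle, to guarantee some box contains ≥ r objects we need more than (r − 1) · k objects total. Threshold: n = (r − 1) · k + 1. With r = 21 and k = 162: n = 20 · 162 + 1 = 3240 + 1 = 3241. For n = 3240 = 20 · 162, we can put exactly 20 objects in every box, avoiding 21 in any single one — so 3241 is tight.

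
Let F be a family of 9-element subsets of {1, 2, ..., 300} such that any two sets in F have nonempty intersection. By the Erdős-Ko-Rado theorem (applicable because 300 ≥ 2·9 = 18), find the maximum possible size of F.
max |F| = C(299, 8) = 1441567250764641

The Erdős-Ko-Rado theorem states: for n ≥ 2k, an intersecting family of k-subsets of an n-element set has size at most C(n − 1, k − 1), with equality for 'star' families {A ⊆ [n] : |A| = k, i ∈ A} (fix an element i). For n = 300, k = 9: C(299, 8) = 1441567250764641.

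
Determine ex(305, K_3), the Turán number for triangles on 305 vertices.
ex(305, K_3) = ⌊305^2/4⌋ = 23256

Mantel (1907): a triangle-free graph on n vertices has at most ⌊n^2/4⌋ edges, with equality for the complete bipartite graph K_{⌊n/2⌋, ⌈n/2⌉}. For n = 305: ⌊305^2/4⌋ = ⌊93025/4⌋ = 23256. The extremal graph is K_{152, 153}, which has 152·153 = 23256 edges.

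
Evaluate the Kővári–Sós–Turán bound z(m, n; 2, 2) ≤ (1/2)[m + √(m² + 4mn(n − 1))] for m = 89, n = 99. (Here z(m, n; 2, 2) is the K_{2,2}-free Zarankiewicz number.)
z(89, 99; 2, 2) ≤ (1/2)[89 + √(89² + 4·89·99·98)] = (1/2)[89 + √3461833] = 974.8001

Kővári–Sós–Turán: let r_1, ..., r_89 be the row sums and z = Σ r_i the total number of 1s. Each pair of columns can share at most one row with both entries 1 (else a 2×2 all-ones block appears), so Σ_i C(r_i, 2) ≤ C(99, 2) = 4851. By convexity Σ_i C(r_i, 2) ≥ 89·C(z/89, 2) = z(z − 89)/(2·89), giving z² − 89z − 89·99·98 ≤ 0 and hence z ≤ (1/2)[89 + √(7921 + 4·863478)] = (1/2)[89 + √3461833] ≈ (1/2)(89 + 1860.6002) = 974.8001.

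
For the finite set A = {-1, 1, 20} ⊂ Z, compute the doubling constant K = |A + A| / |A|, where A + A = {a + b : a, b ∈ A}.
K = |A + A| / |A| = 6/3 = 2

Enumerate A + A = {a + b : a, b ∈ A}. With |A| = 3, there are |A|^2 = 9 ordered sum pairs; collecting distinct values, A + A = {-2, 0, 2, 19, 21, 40}, so |A + A| = 6. Thus K = 6/3 = 2. For comparison, the minimum possible |A + A| over all 3-element sets is 2·3 − 1 = 5 (so min K = 5/3), attained only by arithmetic progressions.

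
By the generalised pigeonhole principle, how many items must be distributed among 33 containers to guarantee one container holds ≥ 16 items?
n = (16 − 1)·33 + 1 = 496

By the generalised pigeonhole principle, to guarantee some box contains ≥ r objects we need more than (r − 1) · k objects total. Threshold: n = (r − 1) · k + 1. With r = 16 and k = 33: n = 15 · 33 + 1 = 495 + 1 = 496. For n = 495 = 15 · 33, we can put exactly 15 objects in every box, avoiding 16 in any single one — so 496 is tight.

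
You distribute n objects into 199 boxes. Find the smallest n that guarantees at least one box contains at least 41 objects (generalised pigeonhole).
n = (41 − 1)·199 + 1 = 7961

By the generalised pigeonhole principle, to guarantee some box contains ≥ r objects we need more than (r − 1) · k objects total. Threshold: n = (r − 1) · k + 1. With r = 41 and k = 199: n = 40 · 199 + 1 = 7960 + 1 = 7961. For n = 7960 = 40 · 199, we can put exactly 40 objects in every box, avoiding 41 in any single one — so 7961 is tight.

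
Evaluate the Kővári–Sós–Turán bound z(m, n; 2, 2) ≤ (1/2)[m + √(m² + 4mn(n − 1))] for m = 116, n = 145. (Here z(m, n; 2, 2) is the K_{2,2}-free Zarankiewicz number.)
z(116, 145; 2, 2) ≤ (1/2)[116 + √(116² + 4·116·145·144)] = (1/2)[116 + √9701776] = 1615.3837

Kővári–Sós–Turán: let r_1, ..., r_116 be the row sums and z = Σ r_i the total number of 1s. Each pair of columns can share at most one row with both entries 1 (else a 2×2 all-ones block appears), so Σ_i C(r_i, 2) ≤ C(145, 2) = 10440. By convexity Σ_i C(r_i, 2) ≥ 116·C(z/116, 2) = z(z − 116)/(2·116), giving z² − 116z − 116·145·144 ≤ 0 and hence z ≤ (1/2)[116 + √(13456 + 4·2422080)] = (1/2)[116 + √9701776] ≈ (1/2)(116 + 3114.7674) = 1615.3837.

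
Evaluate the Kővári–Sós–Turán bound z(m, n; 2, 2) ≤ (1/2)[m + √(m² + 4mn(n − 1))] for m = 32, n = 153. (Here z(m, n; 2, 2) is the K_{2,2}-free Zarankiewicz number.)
z(32, 153; 2, 2) ≤ (1/2)[32 + √(32² + 4·32·153·152)] = (1/2)[32 + √2977792] = 878.814

Kővári–Sós–Turán: let r_1, ..., r_32 be the row sums and z = Σ r_i the total number of 1s. Each pair of columns can share at most one row with both entries 1 (else a 2×2 all-ones block appears), so Σ_i C(r_i, 2) ≤ C(153, 2) = 11628. By convexity Σ_i C(r_i, 2) ≥ 32·C(z/32, 2) = z(z − 32)/(2·32), giving z² − 32z − 32·153·152 ≤ 0 and hence z ≤ (1/2)[32 + √(1024 + 4·744192)] = (1/2)[32 + √2977792] ≈ (1/2)(32 + 1725.628) = 878.814.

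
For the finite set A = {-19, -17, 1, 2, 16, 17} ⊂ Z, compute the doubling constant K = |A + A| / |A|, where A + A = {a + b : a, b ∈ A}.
K = |A + A| / |A| = 20/6 = 10/3

Enumerate A + A = {a + b : a, b ∈ A}. With |A| = 6, there are |A|^2 = 36 ordered sum pairs; collecting distinct values, A + A = {-38, -36, -34, -18, -17, -16, -15, -3, -2, -1, 0, 2, 3, 4, 17, 18, 19, 32, 33, 34}, so |A + A| = 20. Thus K = 20/6 = 10/3. For comparison, the minimum possible |A + A| over all 6-element sets is 2·6 − 1 = 11 (so min K = 11/6), attained only by arithmetic progressions.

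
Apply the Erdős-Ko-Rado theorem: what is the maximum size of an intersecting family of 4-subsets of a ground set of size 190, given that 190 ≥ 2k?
max |F| = C(189, 3) = 1107414

The Erdős-Ko-Rado theorem states: for n ≥ 2k, an intersecting family of k-subsets of an n-element set has size at most C(n − 1, k − 1), with equality for 'star' families {A ⊆ [n] : |A| = k, i ∈ A} (fix an element i). For n = 190, k = 4: C(189, 3) = 1107414.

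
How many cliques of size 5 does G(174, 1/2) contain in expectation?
E[# K_5] = C(174, 5) · (1/2)^C(5, 2) = 1254260034 / 2^10 = 627130017/512 ≈ 1224863.314453

For each 5-subset S of vertices (there are C(174, 5) = 1254260034 such S), let X_S = 1 if S induces a K_5 (all C(5, 2) = 10 edges present). Then P(X_S = 1) = (1/2)^10 = 1/1024. By linearity of expectation, E[# K_5] = C(174, 5) · (1/2)^10 = 1254260034 / 1024 = 627130017/512 ≈ 1224863.314453.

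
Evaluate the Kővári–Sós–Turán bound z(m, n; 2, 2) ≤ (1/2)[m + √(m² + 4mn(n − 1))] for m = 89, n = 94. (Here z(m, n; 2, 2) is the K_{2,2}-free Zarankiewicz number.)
z(89, 94; 2, 2) ≤ (1/2)[89 + √(89² + 4·89·94·93)] = (1/2)[89 + √3120073] = 927.6864

Kővári–Sós–Turán: let r_1, ..., r_89 be the row sums and z = Σ r_i the total number of 1s. Each pair of columns can share at most one row with both entries 1 (else a 2×2 all-ones block appears), so Σ_i C(r_i, 2) ≤ C(94, 2) = 4371. By convexity Σ_i C(r_i, 2) ≥ 89·C(z/89, 2) = z(z − 89)/(2·89), giving z² − 89z − 89·94·93 ≤ 0 and hence z ≤ (1/2)[89 + √(7921 + 4·778038)] = (1/2)[89 + √3120073] ≈ (1/2)(89 + 1766.3728) = 927.6864.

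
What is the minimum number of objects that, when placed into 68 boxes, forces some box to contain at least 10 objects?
n = (10 − 1)·68 + 1 = 613

By the generalised pigeonhole principle, to guarantee some box contains ≥ r objects we need more than (r − 1) · k objects total. Threshold: n = (r − 1) · k + 1. With r = 10 and k = 68: n = 9 · 68 + 1 = 612 + 1 = 613. For n = 612 = 9 · 68, we can put exactly 9 objects in every box, avoiding 10 in any single one — so 613 is tight.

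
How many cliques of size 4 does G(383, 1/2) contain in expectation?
E[# K_4] = C(383, 4) · (1/2)^C(4, 2) = 882590945 / 2^6 = 13790483.515625

For each 4-subset S of vertices (there are C(383, 4) = 882590945 such S), let X_S = 1 if S induces a K_4 (all C(4, 2) = 6 edges present). Then P(X_S = 1) = (1/2)^6 = 1/64. By linearity of expectation, E[# K_4] = C(383, 4) · (1/2)^6 = 882590945 / 64 = 13790483.515625.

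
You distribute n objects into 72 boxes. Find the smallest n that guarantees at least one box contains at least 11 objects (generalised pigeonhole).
n = (11 − 1)·72 + 1 = 721

By the generalised pigeonhole principle, to guarantee some box contains ≥ r objects we need more than (r − 1) · k objects total. Threshold: n = (r − 1) · k + 1. With r = 11 and k = 72: n = 10 · 72 + 1 = 720 + 1 = 721. For n = 720 = 10 · 72, we can put exactly 10 objects in every box, avoiding 11 in any single one — so 721 is tight.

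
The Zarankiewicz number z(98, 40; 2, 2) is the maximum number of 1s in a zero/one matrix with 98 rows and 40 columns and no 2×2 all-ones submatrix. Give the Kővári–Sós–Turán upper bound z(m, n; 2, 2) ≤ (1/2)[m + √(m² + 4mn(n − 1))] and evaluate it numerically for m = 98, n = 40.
z(98, 40; 2, 2) ≤ (1/2)[98 + √(98² + 4·98·40·39)] = (1/2)[98 + √621124] = 443.0571

Kővári–Sós–Turán: let r_1, ..., r_98 be the row sums and z = Σ r_i the total number of 1s. Each pair of columns can share at most one row with both entries 1 (else a 2×2 all-ones block appears), so Σ_i C(r_i, 2) ≤ C(40, 2) = 780. By convexity Σ_i C(r_i, 2) ≥ 98·C(z/98, 2) = z(z − 98)/(2·98), giving z² − 98z − 98·40·39 ≤ 0 and hence z ≤ (1/2)[98 + √(9604 + 4·152880)] = (1/2)[98 + √621124] ≈ (1/2)(98 + 788.1142) = 443.0571.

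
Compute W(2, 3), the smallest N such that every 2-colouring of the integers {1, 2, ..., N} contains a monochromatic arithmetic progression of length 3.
W(2, 3) = 9

Lower bound: the 2-colouring RRBBRRBB of {1, ..., 8} (R at positions {1, 2, 5, 6}, B at {3, 4, 7, 8}) contains no monochromatic 3-term AP, so W(2, 3) > 8. Upper bound: a case analysis on any 2-colouring of {1, ..., 9} forces such an AP. Hence W(2, 3) = 9.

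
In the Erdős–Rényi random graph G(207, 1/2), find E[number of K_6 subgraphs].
E[# K_6] = C(207, 6) · (1/2)^C(6, 2) = 101563230237 / 2^15 ≈ 3099463.813385

For each 6-subset S of vertices (there are C(207, 6) = 101563230237 such S), let X_S = 1 if S induces a K_6 (all C(6, 2) = 15 edges present). Then P(X_S = 1) = (1/2)^15 = 1/32768. By linearity of expectation, E[# K_6] = C(207, 6) · (1/2)^15 = 101563230237 / 32768 ≈ 3099463.813385.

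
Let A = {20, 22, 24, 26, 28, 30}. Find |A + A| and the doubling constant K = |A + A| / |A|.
K = |A + A| / |A| = 11/6

Enumerate A + A = {a + b : a, b ∈ A}. With |A| = 6, there are |A|^2 = 36 ordered sum pairs; collecting distinct values, A + A = {40, 42, 44, 46, 48, 50, 52, 54, 56, 58, 60}, so |A + A| = 11. Thus K = 11/6. Here |A + A| = 2|A| − 1 = 11, the minimum possible — so K = 11/6 is minimal, which holds iff A is an arithmetic progression.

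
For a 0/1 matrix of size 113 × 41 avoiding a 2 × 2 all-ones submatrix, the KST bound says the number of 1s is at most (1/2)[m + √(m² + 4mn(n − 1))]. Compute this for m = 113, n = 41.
z(113, 41; 2, 2) ≤ (1/2)[113 + √(113² + 4·113·41·40)] = (1/2)[113 + √754049] = 490.68

Kővári–Sós–Turán: let r_1, ..., r_113 be the row sums and z = Σ r_i the total number of 1s. Each pair of columns can share at most one row with both entries 1 (else a 2×2 all-ones block appears), so Σ_i C(r_i, 2) ≤ C(41, 2) = 820. By convexity Σ_i C(r_i, 2) ≥ 113·C(z/113, 2) = z(z − 113)/(2·113), giving z² − 113z − 113·41·40 ≤ 0 and hence z ≤ (1/2)[113 + √(12769 + 4·185320)] = (1/2)[113 + √754049] ≈ (1/2)(113 + 868.3599) = 490.68.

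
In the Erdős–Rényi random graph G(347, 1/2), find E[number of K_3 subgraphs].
E[# K_3] = C(347, 3) · (1/2)^C(3, 2) = 6903565 / 2^3 = 862945.625

For each 3-subset S of vertices (there are C(347, 3) = 6903565 such S), let X_S = 1 if S induces a K_3 (all C(3, 2) = 3 edges present). Then P(X_S = 1) = (1/2)^3 = 1/8. By linearity of expectation, E[# K_3] = C(347, 3) · (1/2)^3 = 6903565 / 8 = 862945.625.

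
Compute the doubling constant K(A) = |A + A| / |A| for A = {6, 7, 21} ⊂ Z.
K = |A + A| / |A| = 6/3 = 2

Enumerate A + A = {a + b : a, b ∈ A}. With |A| = 3, there are |A|^2 = 9 ordered sum pairs; collecting distinct values, A + A = {12, 13, 14, 27, 28, 42}, so |A + A| = 6. Thus K = 6/3 = 2. For comparison, the minimum possible |A + A| over all 3-element sets is 2·3 − 1 = 5 (so min K = 5/3), attained only by arithmetic progressions.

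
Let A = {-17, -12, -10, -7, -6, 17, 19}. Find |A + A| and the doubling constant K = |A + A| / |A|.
K = |A + A| / |A| = 26/7

Enumerate A + A = {a + b : a, b ∈ A}. With |A| = 7, there are |A|^2 = 49 ordered sum pairs; collecting distinct values, A + A = {-34, -29, -27, -24, -23, -22, -20, -19, -18, -17, -16, -14, -13, -12, 0, 2, 5, 7, 9, 10, 11, 12, 13, 34, 36, 38}, so |A + A| = 26. Thus K = 26/7. For comparison, the minimum possible |A + A| over all 7-element sets is 2·7 − 1 = 13 (so min K = 13/7), attained only by arithmetic progressions.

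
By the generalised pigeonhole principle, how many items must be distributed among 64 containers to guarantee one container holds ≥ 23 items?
n = (23 − 1)·64 + 1 = 1409

By the generalised pigeonhole principle, to guarantee some box contains ≥ r objects we need more than (r − 1) · k objects total. Threshold: n = (r − 1) · k + 1. With r = 23 and k = 64: n = 22 · 64 + 1 = 1408 + 1 = 1409. For n = 1408 = 22 · 64, we can put exactly 22 objects in every box, avoiding 23 in any single one — so 1409 is tight.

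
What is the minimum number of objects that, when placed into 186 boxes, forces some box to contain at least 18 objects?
n = (18 − 1)·186 + 1 = 3163

By the generalised pigeonhole principle, to guarantee some box contains ≥ r objects we need more than (r − 1) · k objects total. Threshold: n = (r − 1) · k + 1. With r = 18 and k = 186: n = 17 · 186 + 1 = 3162 + 1 = 3163. For n = 3162 = 17 · 186, we can put exactly 17 objects in every box, avoiding 18 in any single one — so 3163 is tight.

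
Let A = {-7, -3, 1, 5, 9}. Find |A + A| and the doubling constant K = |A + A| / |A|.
K = |A + A| / |A| = 9/5

Enumerate A + A = {a + b : a, b ∈ A}. With |A| = 5, there are |A|^2 = 25 ordered sum pairs; collecting distinct values, A + A = {-14, -10, -6, -2, 2, 6, 10, 14, 18}, so |A + A| = 9. Thus K = 9/5. Here |A + A| = 2|A| − 1 = 9, the minimum possible — so K = 9/5 is minimal, which holds iff A is an arithmetic progression.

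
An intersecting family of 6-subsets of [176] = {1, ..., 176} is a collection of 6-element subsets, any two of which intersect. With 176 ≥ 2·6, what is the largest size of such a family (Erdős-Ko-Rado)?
max |F| = C(175, 5) = 1291150035

The Erdős-Ko-Rado theorem states: for n ≥ 2k, an intersecting family of k-subsets of an n-element set has size at most C(n − 1, k − 1), with equality for 'star' families {A ⊆ [n] : |A| = k, i ∈ A} (fix an element i). For n = 176, k = 6: C(175, 5) = 1291150035.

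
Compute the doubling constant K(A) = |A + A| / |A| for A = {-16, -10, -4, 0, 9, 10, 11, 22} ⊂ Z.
K = |A + A| / |A| = 30/8 = 15/4

Enumerate A + A = {a + b : a, b ∈ A}. With |A| = 8, there are |A|^2 = 64 ordered sum pairs; collecting distinct values, A + A = {-32, -26, -20, -16, -14, -10, -8, -7, -6, -5, -4, -1, 0, 1, 5, 6, 7, 9, 10, 11, 12, 18, 19, 20, 21, 22, 31, 32, 33, 44}, so |A + A| = 30. Thus K = 30/8 = 15/4. For comparison, the minimum possible |A + A| over all 8-element sets is 2·8 − 1 = 15 (so min K = 15/8), attained only by arithmetic progressions.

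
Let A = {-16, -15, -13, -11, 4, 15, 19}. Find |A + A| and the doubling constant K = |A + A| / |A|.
K = |A + A| / |A| = 25/7

Enumerate A + A = {a + b : a, b ∈ A}. With |A| = 7, there are |A|^2 = 49 ordered sum pairs; collecting distinct values, A + A = {-32, -31, -30, -29, -28, -27, -26, -24, -22, -12, -11, -9, -7, -1, 0, 2, 3, 4, 6, 8, 19, 23, 30, 34, 38}, so |A + A| = 25. Thus K = 25/7. For comparison, the minimum possible |A + A| over all 7-element sets is 2·7 − 1 = 13 (so min K = 13/7), attained only by arithmetic progressions.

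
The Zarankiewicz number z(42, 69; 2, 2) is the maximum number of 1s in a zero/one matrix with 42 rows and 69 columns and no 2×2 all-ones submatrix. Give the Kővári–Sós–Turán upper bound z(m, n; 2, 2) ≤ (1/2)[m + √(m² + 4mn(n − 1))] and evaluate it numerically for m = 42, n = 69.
z(42, 69; 2, 2) ≤ (1/2)[42 + √(42² + 4·42·69·68)] = (1/2)[42 + √790020] = 465.4153

Kővári–Sós–Turán: let r_1, ..., r_42 be the row sums and z = Σ r_i the total number of 1s. Each pair of columns can share at most one row with both entries 1 (else a 2×2 all-ones block appears), so Σ_i C(r_i, 2) ≤ C(69, 2) = 2346. By convexity Σ_i C(r_i, 2) ≥ 42·C(z/42, 2) = z(z − 42)/(2·42), giving z² − 42z − 42·69·68 ≤ 0 and hence z ≤ (1/2)[42 + √(1764 + 4·197064)] = (1/2)[42 + √790020] ≈ (1/2)(42 + 888.8307) = 465.4153.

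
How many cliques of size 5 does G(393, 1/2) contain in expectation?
E[# K_5] = C(393, 5) · (1/2)^C(5, 2) = 76153231518 / 2^10 = 38076615759/512 ≈ 74368390.154297

For each 5-subset S of vertices (there are C(393, 5) = 76153231518 such S), let X_S = 1 if S induces a K_5 (all C(5, 2) = 10 edges present). Then P(X_S = 1) = (1/2)^10 = 1/1024. By linearity of expectation, E[# K_5] = C(393, 5) · (1/2)^10 = 76153231518 / 1024 = 38076615759/512 ≈ 74368390.154297.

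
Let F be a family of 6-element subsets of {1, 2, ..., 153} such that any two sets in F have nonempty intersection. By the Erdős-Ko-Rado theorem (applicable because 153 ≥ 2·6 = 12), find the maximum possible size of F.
max |F| = C(152, 5) = 632671880

Erdős-Ko-Rado (1961): when n ≥ 2k, max |F| = C(n−1, k−1). The bound is attained by the star {A : i ∈ A} for any fixed i ∈ [n]. Here C(153−1, 6−1) = C(152, 5) = 632671880.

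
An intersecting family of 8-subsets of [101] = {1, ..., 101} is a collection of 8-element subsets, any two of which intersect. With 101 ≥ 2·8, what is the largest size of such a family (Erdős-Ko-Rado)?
max |F| = C(100, 7) = 16007560800

The Erdős-Ko-Rado theorem states: for n ≥ 2k, an intersecting family of k-subsets of an n-element set has size at most C(n − 1, k − 1), with equality for 'star' families {A ⊆ [n] : |A| = k, i ∈ A} (fix an element i). For n = 101, k = 8: C(100, 7) = 16007560800.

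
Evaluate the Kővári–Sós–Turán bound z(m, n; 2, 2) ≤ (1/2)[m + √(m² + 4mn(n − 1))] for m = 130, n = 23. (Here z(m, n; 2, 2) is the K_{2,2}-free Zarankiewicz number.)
z(130, 23; 2, 2) ≤ (1/2)[130 + √(130² + 4·130·23·22)] = (1/2)[130 + √280020] = 329.5846

Kővári–Sós–Turán: let r_1, ..., r_130 be the row sums and z = Σ r_i the total number of 1s. Each pair of columns can share at most one row with both entries 1 (else a 2×2 all-ones block appears), so Σ_i C(r_i, 2) ≤ C(23, 2) = 253. By convexity Σ_i C(r_i, 2) ≥ 130·C(z/130, 2) = z(z − 130)/(2·130), giving z² − 130z − 130·23·22 ≤ 0 and hence z ≤ (1/2)[130 + √(16900 + 4·65780)] = (1/2)[130 + √280020] ≈ (1/2)(130 + 529.1692) = 329.5846.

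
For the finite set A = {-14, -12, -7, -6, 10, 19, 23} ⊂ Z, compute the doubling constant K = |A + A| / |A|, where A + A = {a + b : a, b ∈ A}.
K = |A + A| / |A| = 28/7 = 4

Enumerate A + A = {a + b : a, b ∈ A}. With |A| = 7, there are |A|^2 = 49 ordered sum pairs; collecting distinct values, A + A = {-28, -26, -24, -21, -20, -19, -18, -14, -13, -12, -4, -2, 3, 4, 5, 7, 9, 11, 12, 13, 16, 17, 20, 29, 33, 38, 42, 46}, so |A + A| = 28. Thus K = 28/7 = 4. For comparison, the minimum possible |A + A| over all 7-element sets is 2·7 − 1 = 13 (so min K = 13/7), attained only by arithmetic progressions.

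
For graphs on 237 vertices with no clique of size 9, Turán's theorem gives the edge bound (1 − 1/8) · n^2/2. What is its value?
Turán density bound = (7/8) · 237^2/2 = 393183/16 ≈ 24573.9375

Turán's theorem: ex(n, K_{r+1}) is achieved by the complete r-partite Turán graph T(n, r) with parts as balanced as possible, and is at most (1 − 1/r) · n^2/2. For r = 8, n = 237: the density bound is (7/8) · 56169/2 = 393183/16 ≈ 24573.9375. The integer-valued extremum is e(T(237, 8)) = 24573, which is strictly less than the density bound 393183/16 since 8 ∤ 237 (the parts of T(237, 8) cannot all be equal).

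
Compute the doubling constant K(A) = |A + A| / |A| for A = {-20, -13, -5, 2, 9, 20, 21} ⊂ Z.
K = |A + A| / |A| = 25/7

Enumerate A + A = {a + b : a, b ∈ A}. With |A| = 7, there are |A|^2 = 49 ordered sum pairs; collecting distinct values, A + A = {-40, -33, -26, -25, -18, -11, -10, -4, -3, 0, 1, 4, 7, 8, 11, 15, 16, 18, 22, 23, 29, 30, 40, 41, 42}, so |A + A| = 25. Thus K = 25/7. For comparison, the minimum possible |A + A| over all 7-element sets is 2·7 − 1 = 13 (so min K = 13/7), attained only by arithmetic progressions.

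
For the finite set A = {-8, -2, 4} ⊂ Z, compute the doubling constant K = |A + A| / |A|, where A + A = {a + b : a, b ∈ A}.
K = |A + A| / |A| = 5/3

Enumerate A + A = {a + b : a, b ∈ A}. With |A| = 3, there are |A|^2 = 9 ordered sum pairs; collecting distinct values, A + A = {-16, -10, -4, 2, 8}, so |A + A| = 5. Thus K = 5/3. Here |A + A| = 2|A| − 1 = 5, the minimum possible — so K = 5/3 is minimal, which holds iff A is an arithmetic progression.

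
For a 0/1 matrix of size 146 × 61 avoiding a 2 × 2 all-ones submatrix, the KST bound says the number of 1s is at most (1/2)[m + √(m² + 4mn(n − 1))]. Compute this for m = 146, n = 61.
z(146, 61; 2, 2) ≤ (1/2)[146 + √(146² + 4·146·61·60)] = (1/2)[146 + √2158756] = 807.6353

Kővári–Sós–Turán: let r_1, ..., r_146 be the row sums and z = Σ r_i the total number of 1s. Each pair of columns can share at most one row with both entries 1 (else a 2×2 all-ones block appears), so Σ_i C(r_i, 2) ≤ C(61, 2) = 1830. By convexity Σ_i C(r_i, 2) ≥ 146·C(z/146, 2) = z(z − 146)/(2·146), giving z² − 146z − 146·61·60 ≤ 0 and hence z ≤ (1/2)[146 + √(21316 + 4·534360)] = (1/2)[146 + √2158756] ≈ (1/2)(146 + 1469.2706) = 807.6353.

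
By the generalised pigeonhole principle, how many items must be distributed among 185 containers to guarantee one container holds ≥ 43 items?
n = (43 − 1)·185 + 1 = 7771

By the generalised pigeonhole principle, to guarantee some box contains ≥ r objects we need more than (r − 1) · k objects total. Threshold: n = (r − 1) · k + 1. With r = 43 and k = 185: n = 42 · 185 + 1 = 7770 + 1 = 7771. For n = 7770 = 42 · 185, we can put exactly 42 objects in every box, avoiding 43 in any single one — so 7771 is tight.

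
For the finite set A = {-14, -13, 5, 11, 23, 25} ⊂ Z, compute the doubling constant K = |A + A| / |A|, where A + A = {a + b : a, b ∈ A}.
K = |A + A| / |A| = 20/6 = 10/3

Enumerate A + A = {a + b : a, b ∈ A}. With |A| = 6, there are |A|^2 = 36 ordered sum pairs; collecting distinct values, A + A = {-28, -27, -26, -9, -8, -3, -2, 9, 10, 11, 12, 16, 22, 28, 30, 34, 36, 46, 48, 50}, so |A + A| = 20. Thus K = 20/6 = 10/3. For comparison, the minimum possible |A + A| over all 6-element sets is 2·6 − 1 = 11 (so min K = 11/6), attained only by arithmetic progressions.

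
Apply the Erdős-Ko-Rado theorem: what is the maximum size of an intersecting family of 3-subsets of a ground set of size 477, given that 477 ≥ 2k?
max |F| = C(476, 2) = 113050

Erdős-Ko-Rado (1961): when n ≥ 2k, max |F| = C(n−1, k−1). The bound is attained by the star {A : i ∈ A} for any fixed i ∈ [n]. Here C(477−1, 3−1) = C(476, 2) = 113050.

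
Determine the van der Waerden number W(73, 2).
W(73, 2) = 73 + 1 = 74

A 2-term AP is any pair of integers, so a monochromatic 2-AP exists iff some colour is used at least twice. With 73 colours, the colouring i ↦ i on {1, ..., 73} uses each colour once, avoiding any monochromatic pair, so W(73, 2) > 73. For {1, ..., 74}, pigeonhole forces two integers of the same colour, which form a monochromatic 2-AP. Hence W(73, 2) = 74.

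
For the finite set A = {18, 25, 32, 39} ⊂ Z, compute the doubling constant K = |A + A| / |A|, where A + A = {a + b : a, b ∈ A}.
K = |A + A| / |A| = 7/4

Enumerate A + A = {a + b : a, b ∈ A}. With |A| = 4, there are |A|^2 = 16 ordered sum pairs; collecting distinct values, A + A = {36, 43, 50, 57, 64, 71, 78}, so |A + A| = 7. Thus K = 7/4. Here |A + A| = 2|A| − 1 = 7, the minimum possible — so K = 7/4 is minimal, which holds iff A is an arithmetic progression.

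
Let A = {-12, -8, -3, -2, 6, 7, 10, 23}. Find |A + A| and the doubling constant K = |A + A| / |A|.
K = |A + A| / |A| = 31/8

Enumerate A + A = {a + b : a, b ∈ A}. With |A| = 8, there are |A|^2 = 64 ordered sum pairs; collecting distinct values, A + A = {-24, -20, -16, -15, -14, -11, -10, -6, -5, -4, -2, -1, 2, 3, 4, 5, 7, 8, 11, 12, 13, 14, 15, 16, 17, 20, 21, 29, 30, 33, 46}, so |A + A| = 31. Thus K = 31/8. For comparison, the minimum possible |A + A| over all 8-element sets is 2·8 − 1 = 15 (so min K = 15/8), attained only by arithmetic progressions.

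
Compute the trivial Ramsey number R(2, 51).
R(2, 51) = 51

R(2, k) = k for all k ≥ 2: in a 2-colouring of K_k, either some edge is red (a red K_2) or all edges are blue (a blue K_k). And K_{50} coloured all-blue has no blue K_51, so R(2, 51) > 50. Hence R(2, 51) = 51.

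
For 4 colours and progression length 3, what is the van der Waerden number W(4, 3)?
W(4, 3) = 76

W(4, 3) = 76. The lower bound W(4, 3) > 75 comes from an explicit good 4-colouring of [1, 75]; the upper bound W(4, 3) ≤ 76 was verified by exhaustive search over 4-colourings of [1, 76].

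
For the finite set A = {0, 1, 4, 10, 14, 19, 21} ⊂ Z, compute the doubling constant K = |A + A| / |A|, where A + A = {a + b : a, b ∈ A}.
K = |A + A| / |A| = 26/7

Enumerate A + A = {a + b : a, b ∈ A}. With |A| = 7, there are |A|^2 = 49 ordered sum pairs; collecting distinct values, A + A = {0, 1, 2, 4, 5, 8, 10, 11, 14, 15, 18, 19, 20, 21, 22, 23, 24, 25, 28, 29, 31, 33, 35, 38, 40, 42}, so |A + A| = 26. Thus K = 26/7. For comparison, the minimum possible |A + A| over all 7-element sets is 2·7 − 1 = 13 (so min K = 13/7), attained only by arithmetic progressions.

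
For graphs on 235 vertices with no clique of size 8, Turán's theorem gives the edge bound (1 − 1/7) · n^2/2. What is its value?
Turán density bound = (6/7) · 235^2/2 = 165675/7 ≈ 23667.8571

Turán's theorem: ex(n, K_{r+1}) is achieved by the complete r-partite Turán graph T(n, r) with parts as balanced as possible, and is at most (1 − 1/r) · n^2/2. For r = 7, n = 235: the density bound is (6/7) · 55225/2 = 165675/7 ≈ 23667.8571. The integer-valued extremum is e(T(235, 7)) = 23667, which is strictly less than the density bound 165675/7 since 7 ∤ 235 (the parts of T(235, 7) cannot all be equal).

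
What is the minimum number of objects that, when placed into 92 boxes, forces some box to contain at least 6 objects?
n = (6 − 1)·92 + 1 = 461

By the generalised pigeonhole principle, to guarantee some box contains ≥ r objects we need more than (r − 1) · k objects total. Threshold: n = (r − 1) · k + 1. With r = 6 and k = 92: n = 5 · 92 + 1 = 460 + 1 = 461. For n = 460 = 5 · 92, we can put exactly 5 objects in every box, avoiding 6 in any single one — so 461 is tight.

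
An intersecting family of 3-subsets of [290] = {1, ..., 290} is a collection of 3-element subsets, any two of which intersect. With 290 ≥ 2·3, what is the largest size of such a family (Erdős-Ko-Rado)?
max |F| = C(289, 2) = 41616

The Erdős-Ko-Rado theorem states: for n ≥ 2k, an intersecting family of k-subsets of an n-element set has size at most C(n − 1, k − 1), with equality for 'star' families {A ⊆ [n] : |A| = k, i ∈ A} (fix an element i). For n = 290, k = 3: C(289, 2) = 41616.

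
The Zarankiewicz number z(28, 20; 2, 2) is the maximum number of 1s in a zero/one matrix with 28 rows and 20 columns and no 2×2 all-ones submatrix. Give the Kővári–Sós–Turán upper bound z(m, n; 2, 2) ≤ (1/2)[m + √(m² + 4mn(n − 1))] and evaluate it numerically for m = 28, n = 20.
z(28, 20; 2, 2) ≤ (1/2)[28 + √(28² + 4·28·20·19)] = (1/2)[28 + √43344] = 118.0961

Kővári–Sós–Turán: let r_1, ..., r_28 be the row sums and z = Σ r_i the total number of 1s. Each pair of columns can share at most one row with both entries 1 (else a 2×2 all-ones block appears), so Σ_i C(r_i, 2) ≤ C(20, 2) = 190. By convexity Σ_i C(r_i, 2) ≥ 28·C(z/28, 2) = z(z − 28)/(2·28), giving z² − 28z − 28·20·19 ≤ 0 and hence z ≤ (1/2)[28 + √(784 + 4·10640)] = (1/2)[28 + √43344] ≈ (1/2)(28 + 208.1922) = 118.0961.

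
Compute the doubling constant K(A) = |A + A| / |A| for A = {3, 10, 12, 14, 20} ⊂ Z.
K = |A + A| / |A| = 14/5

Enumerate A + A = {a + b : a, b ∈ A}. With |A| = 5, there are |A|^2 = 25 ordered sum pairs; collecting distinct values, A + A = {6, 13, 15, 17, 20, 22, 23, 24, 26, 28, 30, 32, 34, 40}, so |A + A| = 14. Thus K = 14/5. For comparison, the minimum possible |A + A| over all 5-element sets is 2·5 − 1 = 9 (so min K = 9/5), attained only by arithmetic progressions.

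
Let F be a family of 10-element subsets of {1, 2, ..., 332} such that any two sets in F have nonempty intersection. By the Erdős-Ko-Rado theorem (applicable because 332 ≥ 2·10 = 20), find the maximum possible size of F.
max |F| = C(331, 9) = 117772769718006975

The Erdős-Ko-Rado theorem states: for n ≥ 2k, an intersecting family of k-subsets of an n-element set has size at most C(n − 1, k − 1), with equality for 'star' families {A ⊆ [n] : |A| = k, i ∈ A} (fix an element i). For n = 332, k = 10: C(331, 9) = 117772769718006975.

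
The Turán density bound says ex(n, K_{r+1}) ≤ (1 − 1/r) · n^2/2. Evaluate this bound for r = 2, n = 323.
Turán density bound = (1/2) · 323^2/2 = 104329/4 ≈ 26082.25

Turán's theorem: ex(n, K_{r+1}) is achieved by the complete r-partite Turán graph T(n, r) with parts as balanced as possible, and is at most (1 − 1/r) · n^2/2. For r = 2, n = 323: the density bound is (1/2) · 104329/2 = 104329/4 ≈ 26082.25. The integer-valued extremum is e(T(323, 2)) = 26082, which is strictly less than the density bound 104329/4 since 2 ∤ 323 (the parts of T(323, 2) cannot all be equal).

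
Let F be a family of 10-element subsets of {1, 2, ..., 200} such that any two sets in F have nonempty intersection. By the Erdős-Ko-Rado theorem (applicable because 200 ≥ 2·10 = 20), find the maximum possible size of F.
max |F| = C(199, 9) = 1122550215450664

The Erdős-Ko-Rado theorem states: for n ≥ 2k, an intersecting family of k-subsets of an n-element set has size at most C(n − 1, k − 1), with equality for 'star' families {A ⊆ [n] : |A| = k, i ∈ A} (fix an element i). For n = 200, k = 10: C(199, 9) = 1122550215450664.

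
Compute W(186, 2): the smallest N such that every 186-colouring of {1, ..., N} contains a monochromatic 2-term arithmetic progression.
W(186, 2) = 186 + 1 = 187

A 2-term AP is any pair of integers, so a monochromatic 2-AP exists iff some colour is used at least twice. With 186 colours, the colouring i ↦ i on {1, ..., 186} uses each colour once, avoiding any monochromatic pair, so W(186, 2) > 186. For {1, ..., 187}, pigeonhole forces two integers of the same colour, which form a monochromatic 2-AP. Hence W(186, 2) = 187.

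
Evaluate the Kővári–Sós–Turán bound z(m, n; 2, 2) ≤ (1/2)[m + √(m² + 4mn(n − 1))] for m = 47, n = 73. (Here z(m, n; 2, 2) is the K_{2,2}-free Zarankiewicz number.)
z(47, 73; 2, 2) ≤ (1/2)[47 + √(47² + 4·47·73·72)] = (1/2)[47 + √990337] = 521.0784

Kővári–Sós–Turán: let r_1, ..., r_47 be the row sums and z = Σ r_i the total number of 1s. Each pair of columns can share at most one row with both entries 1 (else a 2×2 all-ones block appears), so Σ_i C(r_i, 2) ≤ C(73, 2) = 2628. By convexity Σ_i C(r_i, 2) ≥ 47·C(z/47, 2) = z(z − 47)/(2·47), giving z² − 47z − 47·73·72 ≤ 0 and hence z ≤ (1/2)[47 + √(2209 + 4·247032)] = (1/2)[47 + √990337] ≈ (1/2)(47 + 995.1568) = 521.0784.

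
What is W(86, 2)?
W(86, 2) = 86 + 1 = 87

A 2-term AP is any pair of integers, so a monochromatic 2-AP exists iff some colour is used at least twice. With 86 colours, the colouring i ↦ i on {1, ..., 86} uses each colour once, avoiding any monochromatic pair, so W(86, 2) > 86. For {1, ..., 87}, pigeonhole forces two integers of the same colour, which form a monochromatic 2-AP. Hence W(86, 2) = 87.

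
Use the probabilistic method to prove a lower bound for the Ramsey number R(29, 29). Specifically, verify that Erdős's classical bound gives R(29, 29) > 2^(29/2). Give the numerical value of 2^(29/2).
2^(29/2) = 23170.475; so R(29, 29) > 23170.475

Colour each edge of K_n uniformly at random with red/blue. The expected number of monochromatic K_29 is C(n, 29) · 2 · 2^(−C(29,2)). If C(n, 29) · 2^(1 − C(29,2)) < 1, then with positive probability no monochromatic K_29 exists, so R(29, 29) > n. The standard estimate C(n, 29) ≤ n^29/29! shows this inequality holds whenever n ≤ 2^(29/2) (since 29! · 2^(C(29,2) − 1) > 2^(29^2/2) ≥ n^29). Hence R(29, 29) > 2^(29/2) = 23170.475.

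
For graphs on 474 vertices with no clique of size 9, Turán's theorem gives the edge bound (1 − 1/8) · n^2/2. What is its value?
Turán density bound = (7/8) · 474^2/2 = 393183/4 ≈ 98295.75

Turán's theorem: ex(n, K_{r+1}) is achieved by the complete r-partite Turán graph T(n, r) with parts as balanced as possible, and is at most (1 − 1/r) · n^2/2. For r = 8, n = 474: the density bound is (7/8) · 224676/2 = 393183/4 ≈ 98295.75. The integer-valued extremum is e(T(474, 8)) = 98295, which is strictly less than the density bound 393183/4 since 8 ∤ 474 (the parts of T(474, 8) cannot all be equal).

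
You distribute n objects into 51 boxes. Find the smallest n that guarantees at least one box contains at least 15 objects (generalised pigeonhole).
n = (15 − 1)·51 + 1 = 715

By the generalised pigeonhole principle, to guarantee some box contains ≥ r objects we need more than (r − 1) · k objects total. Threshold: n = (r − 1) · k + 1. With r = 15 and k = 51: n = 14 · 51 + 1 = 714 + 1 = 715. For n = 714 = 14 · 51, we can put exactly 14 objects in every box, avoiding 15 in any single one — so 715 is tight.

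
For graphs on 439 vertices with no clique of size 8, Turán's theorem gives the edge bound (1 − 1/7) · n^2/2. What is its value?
Turán density bound = (6/7) · 439^2/2 = 578163/7 ≈ 82594.7143

Turán's theorem: ex(n, K_{r+1}) is achieved by the complete r-partite Turán graph T(n, r) with parts as balanced as possible, and is at most (1 − 1/r) · n^2/2. For r = 7, n = 439: the density bound is (6/7) · 192721/2 = 578163/7 ≈ 82594.7143. The integer-valued extremum is e(T(439, 7)) = 82594, which is strictly less than the density bound 578163/7 since 7 ∤ 439 (the parts of T(439, 7) cannot all be equal).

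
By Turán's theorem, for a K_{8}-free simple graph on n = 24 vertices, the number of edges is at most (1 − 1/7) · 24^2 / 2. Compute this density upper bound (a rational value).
Turán density bound = (6/7) · 24^2/2 = 1728/7 ≈ 246.8571

Turán's theorem: ex(n, K_{r+1}) is achieved by the complete r-partite Turán graph T(n, r) with parts as balanced as possible, and is at most (1 − 1/r) · n^2/2. For r = 7, n = 24: the density bound is (6/7) · 576/2 = 1728/7 ≈ 246.8571. The integer-valued extremum is e(T(24, 7)) = 246, which is strictly less than the density bound 1728/7 since 7 ∤ 24 (the parts of T(24, 7) cannot all be equal).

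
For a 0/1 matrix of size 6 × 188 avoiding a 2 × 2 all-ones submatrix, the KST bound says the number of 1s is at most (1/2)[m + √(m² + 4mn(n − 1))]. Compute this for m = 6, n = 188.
z(6, 188; 2, 2) ≤ (1/2)[6 + √(6² + 4·6·188·187)] = (1/2)[6 + √843780] = 462.2875

Kővári–Sós–Turán: let r_1, ..., r_6 be the row sums and z = Σ r_i the total number of 1s. Each pair of columns can share at most one row with both entries 1 (else a 2×2 all-ones block appears), so Σ_i C(r_i, 2) ≤ C(188, 2) = 17578. By convexity Σ_i C(r_i, 2) ≥ 6·C(z/6, 2) = z(z − 6)/(2·6), giving z² − 6z − 6·188·187 ≤ 0 and hence z ≤ (1/2)[6 + √(36 + 4·210936)] = (1/2)[6 + √843780] ≈ (1/2)(6 + 918.575) = 462.2875.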